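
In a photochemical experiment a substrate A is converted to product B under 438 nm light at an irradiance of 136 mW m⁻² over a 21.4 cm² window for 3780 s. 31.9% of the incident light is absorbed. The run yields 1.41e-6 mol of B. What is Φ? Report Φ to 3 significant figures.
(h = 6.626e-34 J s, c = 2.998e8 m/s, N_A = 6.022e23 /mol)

Φ = 1.10

Photon energy at 438 nm: hc/λ = (6.626e-34)(2.998e8)/(438e-9) = 4.535e-19 J.
Energy delivered: (136 mW m⁻²)(21.4e-4 m²)(3780 s) = 1.100 J.
Photons incident: 1.100 / 4.535e-19 = 2.426e18, i.e. 2.426e18/6.022e23 = 4.029e-6 mol.
Photons absorbed: 0.319 × 4.029e-6 = 1.285e-6 mol.
Φ = 1.41e-6 mol / 1.285e-6 mol photons = 1.10.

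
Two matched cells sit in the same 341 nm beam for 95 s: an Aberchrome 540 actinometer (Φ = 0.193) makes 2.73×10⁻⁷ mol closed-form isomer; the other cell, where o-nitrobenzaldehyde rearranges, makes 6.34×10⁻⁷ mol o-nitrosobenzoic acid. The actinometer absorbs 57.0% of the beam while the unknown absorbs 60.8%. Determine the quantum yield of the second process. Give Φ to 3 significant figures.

Photons absorbed by the actinometer: 2.73×10⁻⁷ / 0.193 = 1.415×10⁻⁶ mol.
Incident flux: 1.415×10⁻⁶ / 0.570 = 2.482×10⁻⁶ einstein.
Absorbed by unknown: 0.608 × 2.482×10⁻⁶ = 1.509×10⁻⁶ mol.
Φ(unknown) = 6.34×10⁻⁷ / 1.509×10⁻⁶ = 0.420.

Φ = 0.420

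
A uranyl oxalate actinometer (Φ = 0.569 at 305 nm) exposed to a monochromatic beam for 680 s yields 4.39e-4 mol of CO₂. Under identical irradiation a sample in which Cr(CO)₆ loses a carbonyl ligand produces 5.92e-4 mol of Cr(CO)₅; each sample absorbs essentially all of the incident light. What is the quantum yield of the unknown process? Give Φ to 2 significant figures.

Photons absorbed by the actinometer: 4.39e-4 / 0.569 = 7.715e-4 mol.
Φ(unknown) = 5.92e-4 / 7.715e-4 = 0.77.

Φ = 0.77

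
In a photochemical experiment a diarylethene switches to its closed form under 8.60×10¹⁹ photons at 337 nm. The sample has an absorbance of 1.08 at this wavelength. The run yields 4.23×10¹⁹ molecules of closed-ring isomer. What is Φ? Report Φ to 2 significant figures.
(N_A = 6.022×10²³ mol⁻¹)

Φ = 0.54

Product: 4.23×10¹⁹ / 6.022×10²³ = 7.024×10⁻⁵ mol.
Moles of photons: 8.60×10¹⁹ / 6.022×10²³ = 1.428×10⁻⁴ mol.
Fraction absorbed: 1 − 10^(−1.08) = 0.9168.
Photons absorbed: 0.9168 × 1.428×10⁻⁴ = 1.309×10⁻⁴ mol.
Φ = 7.024×10⁻⁵ mol / 1.309×10⁻⁴ mol photons = 0.54.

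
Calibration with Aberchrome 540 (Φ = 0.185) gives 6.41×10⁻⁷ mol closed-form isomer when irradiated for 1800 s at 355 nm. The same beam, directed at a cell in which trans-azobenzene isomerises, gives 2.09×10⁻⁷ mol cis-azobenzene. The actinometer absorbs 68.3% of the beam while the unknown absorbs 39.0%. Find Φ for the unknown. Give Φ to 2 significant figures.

Photons absorbed by the actinometer: 6.41×10⁻⁷ / 0.185 = 3.465×10⁻⁶ mol.
Incident flux: 3.465×10⁻⁶ / 0.683 = 5.073×10⁻⁶ einstein.
Absorbed by unknown: 0.390 × 5.073×10⁻⁶ = 1.978×10⁻⁶ mol.
Φ(unknown) = 2.09×10⁻⁷ / 1.978×10⁻⁶ = 0.11.

Φ = 0.11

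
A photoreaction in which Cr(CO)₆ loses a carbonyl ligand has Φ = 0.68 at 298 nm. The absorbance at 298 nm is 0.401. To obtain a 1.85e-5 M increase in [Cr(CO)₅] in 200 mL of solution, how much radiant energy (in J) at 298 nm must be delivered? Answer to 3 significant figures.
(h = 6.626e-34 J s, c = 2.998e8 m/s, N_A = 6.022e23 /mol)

3.62 J

Product: (1.85e-5 M)(0.2 L) = 3.700e-6 mol.
Photons that must be absorbed: 3.700e-6 / 0.68 = 5.441e-6 mol.
Fraction absorbed: 1 − 10^(−0.401) = 0.6028.
Incident photons needed: 5.441e-6 / 0.6028 = 9.026e-6 mol.
Photon energy: hc/λ = 6.666e-19 J; per mole, 4.014e5 J mol⁻¹.
Energy required: 9.026e-6 × 4.014e5 = 3.62 J.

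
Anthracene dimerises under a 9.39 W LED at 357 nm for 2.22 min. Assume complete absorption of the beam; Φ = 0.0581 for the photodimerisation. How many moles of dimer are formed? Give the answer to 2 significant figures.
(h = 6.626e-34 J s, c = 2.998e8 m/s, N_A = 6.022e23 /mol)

Photon energy at 357 nm: hc/λ = (6.626e-34)(2.998e8)/(357e-9) = 5.564e-19 J.
Energy delivered: (9.39 W)(133.2 s) = 1251 J.
Photons incident: 1251 / 5.564e-19 = 2.248e21, i.e. 2.248e21/6.022e23 = 0.003733 mol.
Product: Φ × n_abs = 0.0581 × 0.003733 = 2.169e-4 mol.

2.2e-4 mol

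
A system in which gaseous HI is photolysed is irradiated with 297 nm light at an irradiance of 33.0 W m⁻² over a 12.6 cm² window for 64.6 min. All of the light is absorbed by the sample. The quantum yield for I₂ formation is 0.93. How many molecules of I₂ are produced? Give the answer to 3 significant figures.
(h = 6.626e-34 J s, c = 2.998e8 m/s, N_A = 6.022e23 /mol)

2.24e20 molecules

Photon energy at 297 nm: hc/λ = (6.626e-34)(2.998e8)/(297e-9) = 6.688e-19 J.
Energy delivered: (33.0 W m⁻²)(12.6e-4 m²)(3876 s) = 161.2 J.
Photons incident: 161.2 / 6.688e-19 = 2.410e20, i.e. 2.410e20/6.022e23 = 4.002e-4 mol.
Product: Φ × n_abs = 0.93 × 4.002e-4 = 3.722e-4 mol.
As a count: 3.722e-4 × 6.022e23 = 2.24e20.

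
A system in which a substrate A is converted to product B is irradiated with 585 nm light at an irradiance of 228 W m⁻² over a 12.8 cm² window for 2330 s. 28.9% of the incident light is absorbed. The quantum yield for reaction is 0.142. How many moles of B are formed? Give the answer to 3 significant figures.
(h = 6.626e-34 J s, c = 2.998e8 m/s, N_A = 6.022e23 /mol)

1.36e-4 mol

Photon energy at 585 nm: hc/λ = (6.626e-34)(2.998e8)/(585e-9) = 3.396e-19 J.
Energy delivered: (228 W m⁻²)(12.8e-4 m²)(2330 s) = 680.0 J.
Photons incident: 680.0 / 3.396e-19 = 2.002e21, i.e. 2.002e21/6.022e23 = 0.003324 mol.
Photons absorbed: 0.289 × 0.003324 = 9.606e-4 mol.
Product: Φ × n_abs = 0.142 × 9.606e-4 = 1.364e-4 mol.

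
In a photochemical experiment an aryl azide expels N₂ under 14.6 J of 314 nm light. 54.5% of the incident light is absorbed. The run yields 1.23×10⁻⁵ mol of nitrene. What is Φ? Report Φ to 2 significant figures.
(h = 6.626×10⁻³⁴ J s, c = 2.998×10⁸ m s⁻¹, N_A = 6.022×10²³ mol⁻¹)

Φ = 0.59

Photon energy at 314 nm: hc/λ = (6.626×10⁻³⁴)(2.998×10⁸)/(314×10⁻⁹) = 6.326×10⁻¹⁹ J.
Photons incident: 14.6 / 6.326×10⁻¹⁹ = 2.308×10¹⁹, i.e. 2.308×10¹⁹/6.022×10²³ = 3.833×10⁻⁵ mol.
Photons absorbed: 0.545 × 3.833×10⁻⁵ = 2.089×10⁻⁵ mol.
Φ = 1.23×10⁻⁵ mol / 2.089×10⁻⁵ mol photons = 0.59.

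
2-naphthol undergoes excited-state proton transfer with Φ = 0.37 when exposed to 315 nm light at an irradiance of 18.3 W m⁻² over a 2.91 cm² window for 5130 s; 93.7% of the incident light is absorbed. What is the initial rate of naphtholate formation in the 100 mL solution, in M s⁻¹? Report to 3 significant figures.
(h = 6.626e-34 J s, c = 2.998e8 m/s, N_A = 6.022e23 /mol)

4.86e-8 M s⁻¹

Photon energy at 315 nm: hc/λ = (6.626e-34)(2.998e8)/(315e-9) = 6.306e-19 J.
Energy delivered: (18.3 W m⁻²)(2.91e-4 m²)(5130 s) = 27.32 J.
Photons incident: 27.32 / 6.306e-19 = 4.332e19, i.e. 4.332e19/6.022e23 = 7.194e-5 mol.
Photons absorbed: 0.937 × 7.194e-5 = 6.741e-5 mol.
Product formed: 0.37 × 6.741e-5 = 2.494e-5 mol.
Rate: 2.494e-5 mol / (5130 s × 0.1 L) = 4.86e-8 M s⁻¹.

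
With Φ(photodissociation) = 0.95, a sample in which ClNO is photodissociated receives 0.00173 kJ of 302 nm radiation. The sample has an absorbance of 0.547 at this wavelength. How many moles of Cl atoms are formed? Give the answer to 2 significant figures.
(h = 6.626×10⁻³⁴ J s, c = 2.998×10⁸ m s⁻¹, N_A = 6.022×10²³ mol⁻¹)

Photon energy at 302 nm: hc/λ = (6.626×10⁻³⁴)(2.998×10⁸)/(302×10⁻⁹) = 6.578×10⁻¹⁹ J.
Incident energy: 0.00173 kJ = 1.73 J.
Photons incident: 1.73 / 6.578×10⁻¹⁹ = 2.630×10¹⁸, i.e. 2.630×10¹⁸/6.022×10²³ = 4.367×10⁻⁶ mol.
Fraction absorbed: 1 − 10^(−0.547) = 0.7162.
Photons absorbed: 0.7162 × 4.367×10⁻⁶ = 3.128×10⁻⁶ mol.
Product: Φ × n_abs = 0.95 × 3.128×10⁻⁶ = 2.972×10⁻⁶ mol.

3.0×10⁻⁶ mol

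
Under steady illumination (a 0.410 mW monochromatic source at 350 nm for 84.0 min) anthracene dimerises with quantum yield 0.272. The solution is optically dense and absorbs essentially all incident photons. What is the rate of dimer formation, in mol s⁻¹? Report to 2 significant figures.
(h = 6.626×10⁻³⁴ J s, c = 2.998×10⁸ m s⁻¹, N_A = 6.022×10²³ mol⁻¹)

3.3×10⁻¹⁰ mol s⁻¹

Photon energy at 350 nm: hc/λ = (6.626×10⁻³⁴)(2.998×10⁸)/(350×10⁻⁹) = 5.676×10⁻¹⁹ J.
Energy delivered: (0.410 mW)(5040 s) = 2.066 J.
Photons incident: 2.066 / 5.676×10⁻¹⁹ = 3.640×10¹⁸, i.e. 3.640×10¹⁸/6.022×10²³ = 6.045×10⁻⁶ mol.
Product formed: 0.272 × 6.045×10⁻⁶ = 1.644×10⁻⁶ mol.
Rate: 1.644×10⁻⁶ / 5040 s = 3.3×10⁻¹⁰ mol s⁻¹.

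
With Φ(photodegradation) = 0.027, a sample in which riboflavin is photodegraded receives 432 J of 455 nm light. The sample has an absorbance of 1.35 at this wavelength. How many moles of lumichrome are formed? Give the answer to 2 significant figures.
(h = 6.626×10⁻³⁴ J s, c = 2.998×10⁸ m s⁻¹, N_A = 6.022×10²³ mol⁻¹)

Photon energy at 455 nm: hc/λ = (6.626×10⁻³⁴)(2.998×10⁸)/(455×10⁻⁹) = 4.366×10⁻¹⁹ J.
Photons incident: 432 / 4.366×10⁻¹⁹ = 9.895×10²⁰, i.e. 9.895×10²⁰/6.022×10²³ = 0.001643 mol.
Fraction absorbed: 1 − 10^(−1.35) = 0.9553.
Photons absorbed: 0.9553 × 0.001643 = 0.001570 mol.
Product: Φ × n_abs = 0.027 × 0.001570 = 4.239×10⁻⁵ mol.

4.2×10⁻⁵ mol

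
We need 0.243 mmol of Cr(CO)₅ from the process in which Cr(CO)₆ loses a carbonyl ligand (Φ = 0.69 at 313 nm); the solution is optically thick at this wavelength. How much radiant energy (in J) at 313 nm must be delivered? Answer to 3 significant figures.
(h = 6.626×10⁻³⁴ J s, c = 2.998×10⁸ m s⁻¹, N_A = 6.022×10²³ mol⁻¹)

135 J

Product: 0.243 mmol = 2.43×10⁻⁴ mol.
Photons that must be absorbed: 2.43×10⁻⁴ / 0.69 = 3.522×10⁻⁴ mol.
Photon energy: hc/λ = 6.347×10⁻¹⁹ J; per mole, 3.822×10⁵ J mol⁻¹.
Energy required: 3.522×10⁻⁴ × 3.822×10⁵ = 135 J.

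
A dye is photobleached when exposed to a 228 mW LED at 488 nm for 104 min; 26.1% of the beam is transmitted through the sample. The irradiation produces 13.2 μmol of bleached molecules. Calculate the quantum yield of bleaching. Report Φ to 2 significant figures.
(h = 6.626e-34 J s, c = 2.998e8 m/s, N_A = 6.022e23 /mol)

Product: 13.2 μmol = 1.32e-5 mol.
Photon energy at 488 nm: hc/λ = (6.626e-34)(2.998e8)/(488e-9) = 4.071e-19 J.
Energy delivered: (228 mW)(6240 s) = 1423 J.
Photons incident: 1423 / 4.071e-19 = 3.495e21, i.e. 3.495e21/6.022e23 = 0.005804 mol.
Fraction absorbed: 1 − 26.1/100 = 0.7390.
Photons absorbed: 0.7390 × 0.005804 = 0.004289 mol.
Φ = 1.32e-5 mol / 0.004289 mol photons = 0.0031.

Φ = 0.0031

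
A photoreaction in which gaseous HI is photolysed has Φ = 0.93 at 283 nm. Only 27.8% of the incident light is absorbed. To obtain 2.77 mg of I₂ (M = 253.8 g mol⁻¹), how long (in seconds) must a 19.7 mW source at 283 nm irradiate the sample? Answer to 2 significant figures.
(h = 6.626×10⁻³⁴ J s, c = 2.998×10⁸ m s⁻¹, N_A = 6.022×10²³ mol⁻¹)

t ≈ 910 s

Product: 2.77 mg / 253.8 g mol⁻¹ = 1.091×10⁻⁵ mol.
Photons that must be absorbed: 1.091×10⁻⁵ / 0.93 = 1.173×10⁻⁵ mol.
Incident photons needed: 1.173×10⁻⁵ / 0.278 = 4.219×10⁻⁵ mol.
Photon energy: hc/λ = 7.019×10⁻¹⁹ J; per mole, 4.227×10⁵ J mol⁻¹.
Energy required: 4.219×10⁻⁵ × 4.227×10⁵ = 17.83 J.
Time: 17.83 J / 0.0197 W = 910 s.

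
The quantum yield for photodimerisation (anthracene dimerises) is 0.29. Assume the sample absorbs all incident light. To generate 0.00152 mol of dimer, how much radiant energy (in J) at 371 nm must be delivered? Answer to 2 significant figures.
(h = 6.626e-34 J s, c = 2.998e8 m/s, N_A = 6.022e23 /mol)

Photons that must be absorbed: 0.00152 / 0.29 = 0.005241 mol.
Photon energy: hc/λ = 5.354e-19 J; per mole, 3.224e5 J mol⁻¹.
Energy required: 0.005241 × 3.224e5 = 1700 J.

1700 J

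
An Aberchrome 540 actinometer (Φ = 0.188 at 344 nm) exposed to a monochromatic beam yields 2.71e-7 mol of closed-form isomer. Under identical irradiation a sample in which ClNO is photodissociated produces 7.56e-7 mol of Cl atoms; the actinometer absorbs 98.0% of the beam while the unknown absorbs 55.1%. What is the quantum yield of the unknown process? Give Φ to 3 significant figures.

Φ = 0.933

Photons absorbed by the actinometer: 2.71e-7 / 0.188 = 1.441e-6 mol.
Incident flux: 1.441e-6 / 0.980 = 1.470e-6 einstein.
Absorbed by unknown: 0.551 × 1.470e-6 = 8.100e-7 mol.
Φ(unknown) = 7.56e-7 / 8.100e-7 = 0.933.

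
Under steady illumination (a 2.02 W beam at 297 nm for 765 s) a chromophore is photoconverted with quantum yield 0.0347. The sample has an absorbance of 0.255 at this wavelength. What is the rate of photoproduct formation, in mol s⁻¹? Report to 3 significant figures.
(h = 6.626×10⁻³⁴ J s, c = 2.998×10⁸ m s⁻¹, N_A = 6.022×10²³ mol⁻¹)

7.73×10⁻⁸ mol s⁻¹

Photon energy at 297 nm: hc/λ = (6.626×10⁻³⁴)(2.998×10⁸)/(297×10⁻⁹) = 6.688×10⁻¹⁹ J.
Energy delivered: (2.02 W)(765 s) = 1545 J.
Photons incident: 1545 / 6.688×10⁻¹⁹ = 2.310×10²¹, i.e. 2.310×10²¹/6.022×10²³ = 0.003836 mol.
Fraction absorbed: 1 − 10^(−0.255) = 0.4441.
Photons absorbed: 0.4441 × 0.003836 = 0.001704 mol.
Product formed: 0.0347 × 0.001704 = 5.913×10⁻⁵ mol.
Rate: 5.913×10⁻⁵ / 765 s = 7.73×10⁻⁸ mol s⁻¹.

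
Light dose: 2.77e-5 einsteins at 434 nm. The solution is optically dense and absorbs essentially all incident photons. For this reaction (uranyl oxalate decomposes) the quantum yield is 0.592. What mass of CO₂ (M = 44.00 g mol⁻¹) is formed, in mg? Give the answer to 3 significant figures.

Product: Φ × n_abs = 0.592 × 2.77e-5 = 1.640e-5 mol.
Mass: 1.640e-5 × 44.00 = 7.216e-4 g = 0.722 mg.

0.722 mg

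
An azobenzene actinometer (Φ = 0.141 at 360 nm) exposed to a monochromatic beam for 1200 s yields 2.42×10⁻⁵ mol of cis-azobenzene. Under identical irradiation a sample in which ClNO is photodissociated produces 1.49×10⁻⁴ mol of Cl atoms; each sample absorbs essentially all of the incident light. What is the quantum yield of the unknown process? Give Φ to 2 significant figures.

Φ = 0.87

Photons absorbed by the actinometer: 2.42×10⁻⁵ / 0.141 = 1.716×10⁻⁴ mol.
Φ(unknown) = 1.49×10⁻⁴ / 1.716×10⁻⁴ = 0.87.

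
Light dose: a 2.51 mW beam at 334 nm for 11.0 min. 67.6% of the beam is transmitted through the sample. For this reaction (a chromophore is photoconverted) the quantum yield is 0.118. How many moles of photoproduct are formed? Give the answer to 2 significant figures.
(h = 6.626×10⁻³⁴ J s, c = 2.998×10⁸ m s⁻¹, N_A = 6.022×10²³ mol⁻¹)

Photon energy at 334 nm: hc/λ = (6.626×10⁻³⁴)(2.998×10⁸)/(334×10⁻⁹) = 5.948×10⁻¹⁹ J.
Energy delivered: (2.51 mW)(660 s) = 1.657 J.
Photons incident: 1.657 / 5.948×10⁻¹⁹ = 2.786×10¹⁸, i.e. 2.786×10¹⁸/6.022×10²³ = 4.626×10⁻⁶ mol.
Fraction absorbed: 1 − 67.6/100 = 0.3240.
Photons absorbed: 0.3240 × 4.626×10⁻⁶ = 1.499×10⁻⁶ mol.
Product: Φ × n_abs = 0.118 × 1.499×10⁻⁶ = 1.769×10⁻⁷ mol.

1.8×10⁻⁷ mol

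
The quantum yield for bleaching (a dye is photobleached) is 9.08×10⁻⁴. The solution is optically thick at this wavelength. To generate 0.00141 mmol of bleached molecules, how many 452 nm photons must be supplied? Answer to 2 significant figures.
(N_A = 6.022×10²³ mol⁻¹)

Product: 0.00141 mmol = 1.41×10⁻⁶ mol.
Photons that must be absorbed: 1.41×10⁻⁶ / 9.08×10⁻⁴ = 0.001553 mol.
Photon count: 0.001553 × 6.022×10²³ = 9.4×10²⁰.

9.4×10²⁰ photons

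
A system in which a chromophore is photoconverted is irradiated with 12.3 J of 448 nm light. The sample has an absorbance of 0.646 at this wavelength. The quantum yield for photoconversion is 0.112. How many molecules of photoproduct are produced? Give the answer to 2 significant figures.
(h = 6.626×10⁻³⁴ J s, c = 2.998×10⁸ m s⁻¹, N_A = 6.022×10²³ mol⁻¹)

Photon energy at 448 nm: hc/λ = (6.626×10⁻³⁴)(2.998×10⁸)/(448×10⁻⁹) = 4.434×10⁻¹⁹ J.
Photons incident: 12.3 / 4.434×10⁻¹⁹ = 2.774×10¹⁹, i.e. 2.774×10¹⁹/6.022×10²³ = 4.606×10⁻⁵ mol.
Fraction absorbed: 1 − 10^(−0.646) = 0.7741.
Photons absorbed: 0.7741 × 4.606×10⁻⁵ = 3.566×10⁻⁵ mol.
Product: Φ × n_abs = 0.112 × 3.566×10⁻⁵ = 3.994×10⁻⁶ mol.
As a count: 3.994×10⁻⁶ × 6.022×10²³ = 2.4×10¹⁸.

2.4×10¹⁸ molecules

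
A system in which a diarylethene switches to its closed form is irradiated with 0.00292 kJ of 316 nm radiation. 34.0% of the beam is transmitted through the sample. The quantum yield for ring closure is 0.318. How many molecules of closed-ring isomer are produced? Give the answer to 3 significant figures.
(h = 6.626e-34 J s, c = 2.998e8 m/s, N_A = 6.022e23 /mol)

9.75e17 molecules

Photon energy at 316 nm: hc/λ = (6.626e-34)(2.998e8)/(316e-9) = 6.286e-19 J.
Incident energy: 0.00292 kJ = 2.92 J.
Photons incident: 2.92 / 6.286e-19 = 4.645e18, i.e. 4.645e18/6.022e23 = 7.713e-6 mol.
Fraction absorbed: 1 − 34.0/100 = 0.6600.
Photons absorbed: 0.6600 × 7.713e-6 = 5.091e-6 mol.
Product: Φ × n_abs = 0.318 × 5.091e-6 = 1.619e-6 mol.
As a count: 1.619e-6 × 6.022e23 = 9.75e17.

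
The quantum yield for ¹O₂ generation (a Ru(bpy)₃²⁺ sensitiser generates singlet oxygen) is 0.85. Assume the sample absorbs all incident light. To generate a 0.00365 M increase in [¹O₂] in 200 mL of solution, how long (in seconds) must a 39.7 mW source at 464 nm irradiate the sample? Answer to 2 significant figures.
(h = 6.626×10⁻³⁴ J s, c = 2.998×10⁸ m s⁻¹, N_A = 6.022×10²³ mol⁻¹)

Product: (0.00365 M)(0.2 L) = 7.300×10⁻⁴ mol.
Photons that must be absorbed: 7.300×10⁻⁴ / 0.85 = 8.588×10⁻⁴ mol.
Photon energy: hc/λ = 4.281×10⁻¹⁹ J; per mole, 2.578×10⁵ J mol⁻¹.
Energy required: 8.588×10⁻⁴ × 2.578×10⁵ = 221.4 J.
Time: 221.4 J / 0.0397 W = 5600 s.

t ≈ 5600 s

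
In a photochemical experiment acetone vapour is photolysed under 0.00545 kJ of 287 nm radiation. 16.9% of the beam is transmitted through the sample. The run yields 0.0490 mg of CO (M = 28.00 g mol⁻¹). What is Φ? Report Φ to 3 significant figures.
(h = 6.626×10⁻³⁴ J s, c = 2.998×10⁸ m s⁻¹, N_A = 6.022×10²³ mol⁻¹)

Φ = 0.161

Product: 0.0490 mg / 28.00 g mol⁻¹ = 1.750×10⁻⁶ mol.
Photon energy at 287 nm: hc/λ = (6.626×10⁻³⁴)(2.998×10⁸)/(287×10⁻⁹) = 6.922×10⁻¹⁹ J.
Incident energy: 0.00545 kJ = 5.45 J.
Photons incident: 5.45 / 6.922×10⁻¹⁹ = 7.873×10¹⁸, i.e. 7.873×10¹⁸/6.022×10²³ = 1.307×10⁻⁵ mol.
Fraction absorbed: 1 − 16.9/100 = 0.8310.
Photons absorbed: 0.8310 × 1.307×10⁻⁵ = 1.086×10⁻⁵ mol.
Φ = 1.750×10⁻⁶ mol / 1.086×10⁻⁵ mol photons = 0.161.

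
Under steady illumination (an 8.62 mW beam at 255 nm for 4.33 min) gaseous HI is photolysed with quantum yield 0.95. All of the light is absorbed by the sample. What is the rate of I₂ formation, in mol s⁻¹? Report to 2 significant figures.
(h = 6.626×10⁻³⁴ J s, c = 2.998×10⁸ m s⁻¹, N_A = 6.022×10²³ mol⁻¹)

Photon energy at 255 nm: hc/λ = (6.626×10⁻³⁴)(2.998×10⁸)/(255×10⁻⁹) = 7.790×10⁻¹⁹ J.
Energy delivered: (8.62 mW)(259.8 s) = 2.239 J.
Photons incident: 2.239 / 7.790×10⁻¹⁹ = 2.874×10¹⁸, i.e. 2.874×10¹⁸/6.022×10²³ = 4.773×10⁻⁶ mol.
Product formed: 0.95 × 4.773×10⁻⁶ = 4.534×10⁻⁶ mol.
Rate: 4.534×10⁻⁶ / 259.8 s = 1.7×10⁻⁸ mol s⁻¹.

1.7×10⁻⁸ mol s⁻¹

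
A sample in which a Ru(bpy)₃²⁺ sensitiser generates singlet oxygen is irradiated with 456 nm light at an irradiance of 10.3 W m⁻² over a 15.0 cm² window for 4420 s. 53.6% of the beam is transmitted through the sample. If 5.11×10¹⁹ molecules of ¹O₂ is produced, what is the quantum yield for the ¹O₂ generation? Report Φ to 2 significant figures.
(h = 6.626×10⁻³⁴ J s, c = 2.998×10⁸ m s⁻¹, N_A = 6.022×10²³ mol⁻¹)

Φ = 0.70

Product: 5.11×10¹⁹ / 6.022×10²³ = 8.486×10⁻⁵ mol.
Photon energy at 456 nm: hc/λ = (6.626×10⁻³⁴)(2.998×10⁸)/(456×10⁻⁹) = 4.356×10⁻¹⁹ J.
Energy delivered: (10.3 W m⁻²)(15.0×10⁻⁴ m²)(4420 s) = 68.29 J.
Photons incident: 68.29 / 4.356×10⁻¹⁹ = 1.568×10²⁰, i.e. 1.568×10²⁰/6.022×10²³ = 2.604×10⁻⁴ mol.
Fraction absorbed: 1 − 53.6/100 = 0.4640.
Photons absorbed: 0.4640 × 2.604×10⁻⁴ = 1.208×10⁻⁴ mol.
Φ = 8.486×10⁻⁵ mol / 1.208×10⁻⁴ mol photons = 0.70.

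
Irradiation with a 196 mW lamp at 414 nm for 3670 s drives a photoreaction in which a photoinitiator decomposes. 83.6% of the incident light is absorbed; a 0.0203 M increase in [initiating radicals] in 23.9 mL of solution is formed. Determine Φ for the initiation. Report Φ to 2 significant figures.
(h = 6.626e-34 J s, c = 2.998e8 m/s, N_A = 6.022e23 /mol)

Product: (0.0203 M)(0.0239 L) = 4.852e-4 mol.
Photon energy at 414 nm: hc/λ = (6.626e-34)(2.998e8)/(414e-9) = 4.798e-19 J.
Energy delivered: (196 mW)(3670 s) = 719.3 J.
Photons incident: 719.3 / 4.798e-19 = 1.499e21, i.e. 1.499e21/6.022e23 = 0.002489 mol.
Photons absorbed: 0.836 × 0.002489 = 0.002081 mol.
Φ = 4.852e-4 mol / 0.002081 mol photons = 0.23.

Φ = 0.23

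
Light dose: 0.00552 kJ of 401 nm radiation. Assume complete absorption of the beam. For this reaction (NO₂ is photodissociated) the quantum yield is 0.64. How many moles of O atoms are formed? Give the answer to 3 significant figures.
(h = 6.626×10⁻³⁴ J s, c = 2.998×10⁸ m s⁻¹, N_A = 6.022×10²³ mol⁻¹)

1.18×10⁻⁵ mol

Photon energy at 401 nm: hc/λ = (6.626×10⁻³⁴)(2.998×10⁸)/(401×10⁻⁹) = 4.954×10⁻¹⁹ J.
Incident energy: 0.00552 kJ = 5.52 J.
Photons incident: 5.52 / 4.954×10⁻¹⁹ = 1.114×10¹⁹, i.e. 1.114×10¹⁹/6.022×10²³ = 1.850×10⁻⁵ mol.
Product: Φ × n_abs = 0.64 × 1.850×10⁻⁵ = 1.184×10⁻⁵ mol.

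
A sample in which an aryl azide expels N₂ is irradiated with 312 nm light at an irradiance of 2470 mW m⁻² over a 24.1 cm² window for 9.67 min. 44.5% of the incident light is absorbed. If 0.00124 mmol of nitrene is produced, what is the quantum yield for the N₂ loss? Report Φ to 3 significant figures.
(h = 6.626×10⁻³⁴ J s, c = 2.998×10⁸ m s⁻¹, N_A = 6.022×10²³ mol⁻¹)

Φ = 0.309

Product: 0.00124 mmol = 1.24×10⁻⁶ mol.
Photon energy at 312 nm: hc/λ = (6.626×10⁻³⁴)(2.998×10⁸)/(312×10⁻⁹) = 6.367×10⁻¹⁹ J.
Energy delivered: (2470 mW m⁻²)(24.1×10⁻⁴ m²)(580.2 s) = 3.454 J.
Photons incident: 3.454 / 6.367×10⁻¹⁹ = 5.425×10¹⁸, i.e. 5.425×10¹⁸/6.022×10²³ = 9.009×10⁻⁶ mol.
Photons absorbed: 0.445 × 9.009×10⁻⁶ = 4.009×10⁻⁶ mol.
Φ = 1.24×10⁻⁶ mol / 4.009×10⁻⁶ mol photons = 0.309.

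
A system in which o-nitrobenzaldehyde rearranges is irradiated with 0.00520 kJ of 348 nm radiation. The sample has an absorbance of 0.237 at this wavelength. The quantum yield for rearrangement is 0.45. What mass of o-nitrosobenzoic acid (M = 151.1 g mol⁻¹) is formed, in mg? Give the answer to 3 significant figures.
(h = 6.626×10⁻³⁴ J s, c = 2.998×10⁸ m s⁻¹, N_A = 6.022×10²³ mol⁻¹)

0.433 mg

Photon energy at 348 nm: hc/λ = (6.626×10⁻³⁴)(2.998×10⁸)/(348×10⁻⁹) = 5.708×10⁻¹⁹ J.
Incident energy: 0.00520 kJ = 5.20 J.
Photons incident: 5.20 / 5.708×10⁻¹⁹ = 9.110×10¹⁸, i.e. 9.110×10¹⁸/6.022×10²³ = 1.513×10⁻⁵ mol.
Fraction absorbed: 1 − 10^(−0.237) = 0.4206.
Photons absorbed: 0.4206 × 1.513×10⁻⁵ = 6.364×10⁻⁶ mol.
Product: Φ × n_abs = 0.45 × 6.364×10⁻⁶ = 2.864×10⁻⁶ mol.
Mass: 2.864×10⁻⁶ × 151.1 = 4.328×10⁻⁴ g = 0.433 mg.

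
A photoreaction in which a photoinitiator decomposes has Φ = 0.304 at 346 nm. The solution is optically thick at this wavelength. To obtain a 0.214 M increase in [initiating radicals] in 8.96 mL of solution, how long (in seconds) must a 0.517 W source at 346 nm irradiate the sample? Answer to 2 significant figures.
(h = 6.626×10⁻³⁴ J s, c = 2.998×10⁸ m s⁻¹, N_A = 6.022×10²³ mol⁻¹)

Product: (0.214 M)(0.00896 L) = 0.001917 mol.
Photons that must be absorbed: 0.001917 / 0.304 = 0.006306 mol.
Photon energy: hc/λ = 5.741×10⁻¹⁹ J; per mole, 3.457×10⁵ J mol⁻¹.
Energy required: 0.006306 × 3.457×10⁵ = 2180 J.
Time: 2180 J / 0.517 W = 4200 s.

t ≈ 4200 s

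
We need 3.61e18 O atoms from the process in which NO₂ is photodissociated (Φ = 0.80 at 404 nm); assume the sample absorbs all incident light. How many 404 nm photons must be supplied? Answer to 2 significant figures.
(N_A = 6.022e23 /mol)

Product: 3.61e18 / 6.022e23 = 5.995e-6 mol.
Photons that must be absorbed: 5.995e-6 / 0.80 = 7.494e-6 mol.
Photon count: 7.494e-6 × 6.022e23 = 4.5e18.

4.5e18 photons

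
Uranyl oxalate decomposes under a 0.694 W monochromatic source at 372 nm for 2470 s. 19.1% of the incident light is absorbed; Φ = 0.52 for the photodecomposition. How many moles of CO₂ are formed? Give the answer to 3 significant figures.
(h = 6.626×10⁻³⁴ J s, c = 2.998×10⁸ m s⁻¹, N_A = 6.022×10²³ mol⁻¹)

Photon energy at 372 nm: hc/λ = (6.626×10⁻³⁴)(2.998×10⁸)/(372×10⁻⁹) = 5.340×10⁻¹⁹ J.
Energy delivered: (0.694 W)(2470 s) = 1714 J.
Photons incident: 1714 / 5.340×10⁻¹⁹ = 3.210×10²¹, i.e. 3.210×10²¹/6.022×10²³ = 0.005330 mol.
Photons absorbed: 0.191 × 0.005330 = 0.001018 mol.
Product: Φ × n_abs = 0.52 × 0.001018 = 5.294×10⁻⁴ mol.

5.29×10⁻⁴ mol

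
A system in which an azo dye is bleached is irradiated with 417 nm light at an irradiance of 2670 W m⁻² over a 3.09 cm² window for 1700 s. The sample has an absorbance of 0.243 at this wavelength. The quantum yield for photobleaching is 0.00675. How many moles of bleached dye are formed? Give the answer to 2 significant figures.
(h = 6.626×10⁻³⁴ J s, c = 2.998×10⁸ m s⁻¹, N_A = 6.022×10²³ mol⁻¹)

1.4×10⁻⁵ mol

Photon energy at 417 nm: hc/λ = (6.626×10⁻³⁴)(2.998×10⁸)/(417×10⁻⁹) = 4.764×10⁻¹⁹ J.
Energy delivered: (2670 W m⁻²)(3.09×10⁻⁴ m²)(1700 s) = 1403 J.
Photons incident: 1403 / 4.764×10⁻¹⁹ = 2.945×10²¹, i.e. 2.945×10²¹/6.022×10²³ = 0.004890 mol.
Fraction absorbed: 1 − 10^(−0.243) = 0.4285.
Photons absorbed: 0.4285 × 0.004890 = 0.002095 mol.
Product: Φ × n_abs = 0.00675 × 0.002095 = 1.414×10⁻⁵ mol.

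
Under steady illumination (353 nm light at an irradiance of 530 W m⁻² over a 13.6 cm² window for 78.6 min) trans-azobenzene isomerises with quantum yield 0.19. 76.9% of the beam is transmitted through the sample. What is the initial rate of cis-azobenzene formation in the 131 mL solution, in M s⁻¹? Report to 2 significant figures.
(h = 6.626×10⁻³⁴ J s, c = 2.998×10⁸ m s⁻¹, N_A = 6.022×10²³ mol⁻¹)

Photon energy at 353 nm: hc/λ = (6.626×10⁻³⁴)(2.998×10⁸)/(353×10⁻⁹) = 5.627×10⁻¹⁹ J.
Energy delivered: (530 W m⁻²)(13.6×10⁻⁴ m²)(4716 s) = 3399 J.
Photons incident: 3399 / 5.627×10⁻¹⁹ = 6.041×10²¹, i.e. 6.041×10²¹/6.022×10²³ = 0.01003 mol.
Fraction absorbed: 1 − 76.9/100 = 0.2310.
Photons absorbed: 0.2310 × 0.01003 = 0.002317 mol.
Product formed: 0.19 × 0.002317 = 4.402×10⁻⁴ mol.
Rate: 4.402×10⁻⁴ mol / (4716 s × 0.131 L) = 7.1×10⁻⁷ M s⁻¹.

7.1×10⁻⁷ M s⁻¹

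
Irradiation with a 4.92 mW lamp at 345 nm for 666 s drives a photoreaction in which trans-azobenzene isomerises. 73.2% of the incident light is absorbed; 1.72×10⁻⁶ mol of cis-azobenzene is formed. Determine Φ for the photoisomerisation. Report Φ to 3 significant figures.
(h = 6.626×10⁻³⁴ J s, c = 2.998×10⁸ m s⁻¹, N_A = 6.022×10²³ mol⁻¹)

Φ = 0.249

Photon energy at 345 nm: hc/λ = (6.626×10⁻³⁴)(2.998×10⁸)/(345×10⁻⁹) = 5.758×10⁻¹⁹ J.
Energy delivered: (4.92 mW)(666 s) = 3.277 J.
Photons incident: 3.277 / 5.758×10⁻¹⁹ = 5.691×10¹⁸, i.e. 5.691×10¹⁸/6.022×10²³ = 9.450×10⁻⁶ mol.
Photons absorbed: 0.732 × 9.450×10⁻⁶ = 6.917×10⁻⁶ mol.
Φ = 1.72×10⁻⁶ mol / 6.917×10⁻⁶ mol photons = 0.249.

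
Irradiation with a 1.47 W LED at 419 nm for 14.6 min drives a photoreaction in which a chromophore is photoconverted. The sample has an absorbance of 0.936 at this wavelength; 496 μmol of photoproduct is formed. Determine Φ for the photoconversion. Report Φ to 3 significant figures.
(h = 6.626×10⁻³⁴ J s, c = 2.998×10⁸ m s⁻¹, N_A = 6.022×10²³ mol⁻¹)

Φ = 0.124

Product: 496 μmol = 4.96×10⁻⁴ mol.
Photon energy at 419 nm: hc/λ = (6.626×10⁻³⁴)(2.998×10⁸)/(419×10⁻⁹) = 4.741×10⁻¹⁹ J.
Energy delivered: (1.47 W)(876 s) = 1288 J.
Photons incident: 1288 / 4.741×10⁻¹⁹ = 2.717×10²¹, i.e. 2.717×10²¹/6.022×10²³ = 0.004512 mol.
Fraction absorbed: 1 − 10^(−0.936) = 0.8841.
Photons absorbed: 0.8841 × 0.004512 = 0.003989 mol.
Φ = 4.96×10⁻⁴ mol / 0.003989 mol photons = 0.124.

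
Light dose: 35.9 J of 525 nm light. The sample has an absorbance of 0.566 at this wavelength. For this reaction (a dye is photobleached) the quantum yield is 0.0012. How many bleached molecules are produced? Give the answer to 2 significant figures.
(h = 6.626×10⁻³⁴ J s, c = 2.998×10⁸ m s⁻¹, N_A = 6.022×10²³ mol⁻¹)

Photon energy at 525 nm: hc/λ = (6.626×10⁻³⁴)(2.998×10⁸)/(525×10⁻⁹) = 3.784×10⁻¹⁹ J.
Photons incident: 35.9 / 3.784×10⁻¹⁹ = 9.487×10¹⁹, i.e. 9.487×10¹⁹/6.022×10²³ = 1.575×10⁻⁴ mol.
Fraction absorbed: 1 − 10^(−0.566) = 0.7284.
Photons absorbed: 0.7284 × 1.575×10⁻⁴ = 1.147×10⁻⁴ mol.
Product: Φ × n_abs = 0.0012 × 1.147×10⁻⁴ = 1.376×10⁻⁷ mol.
As a count: 1.376×10⁻⁷ × 6.022×10²³ = 8.3×10¹⁶.

8.3×10¹⁶ bleached molecules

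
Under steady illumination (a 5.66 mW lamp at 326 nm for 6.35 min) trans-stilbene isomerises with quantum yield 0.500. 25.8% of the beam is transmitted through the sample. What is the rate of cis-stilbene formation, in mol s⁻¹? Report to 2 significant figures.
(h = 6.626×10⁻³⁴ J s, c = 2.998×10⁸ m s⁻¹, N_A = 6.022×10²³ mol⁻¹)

5.7×10⁻⁹ mol s⁻¹

Photon energy at 326 nm: hc/λ = (6.626×10⁻³⁴)(2.998×10⁸)/(326×10⁻⁹) = 6.093×10⁻¹⁹ J.
Energy delivered: (5.66 mW)(381 s) = 2.156 J.
Photons incident: 2.156 / 6.093×10⁻¹⁹ = 3.538×10¹⁸, i.e. 3.538×10¹⁸/6.022×10²³ = 5.875×10⁻⁶ mol.
Fraction absorbed: 1 − 25.8/100 = 0.7420.
Photons absorbed: 0.7420 × 5.875×10⁻⁶ = 4.359×10⁻⁶ mol.
Product formed: 0.500 × 4.359×10⁻⁶ = 2.180×10⁻⁶ mol.
Rate: 2.180×10⁻⁶ / 381 s = 5.7×10⁻⁹ mol s⁻¹.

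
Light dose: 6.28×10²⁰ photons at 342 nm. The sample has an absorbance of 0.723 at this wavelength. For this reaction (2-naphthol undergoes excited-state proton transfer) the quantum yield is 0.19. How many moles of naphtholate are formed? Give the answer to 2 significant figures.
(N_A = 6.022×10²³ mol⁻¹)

1.6×10⁻⁴ mol

Moles of photons: 6.28×10²⁰ / 6.022×10²³ = 0.001043 mol.
Fraction absorbed: 1 − 10^(−0.723) = 0.8108.
Photons absorbed: 0.8108 × 0.001043 = 8.457×10⁻⁴ mol.
Product: Φ × n_abs = 0.19 × 8.457×10⁻⁴ = 1.607×10⁻⁴ mol.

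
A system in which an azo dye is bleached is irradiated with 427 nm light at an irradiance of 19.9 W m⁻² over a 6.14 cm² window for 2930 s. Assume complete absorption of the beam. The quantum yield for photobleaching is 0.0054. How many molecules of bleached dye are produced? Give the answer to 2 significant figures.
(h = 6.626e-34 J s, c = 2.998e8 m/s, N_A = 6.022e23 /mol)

Photon energy at 427 nm: hc/λ = (6.626e-34)(2.998e8)/(427e-9) = 4.652e-19 J.
Energy delivered: (19.9 W m⁻²)(6.14e-4 m²)(2930 s) = 35.80 J.
Photons incident: 35.80 / 4.652e-19 = 7.696e19, i.e. 7.696e19/6.022e23 = 1.278e-4 mol.
Product: Φ × n_abs = 0.0054 × 1.278e-4 = 6.901e-7 mol.
As a count: 6.901e-7 × 6.022e23 = 4.2e17.

4.2e17 molecules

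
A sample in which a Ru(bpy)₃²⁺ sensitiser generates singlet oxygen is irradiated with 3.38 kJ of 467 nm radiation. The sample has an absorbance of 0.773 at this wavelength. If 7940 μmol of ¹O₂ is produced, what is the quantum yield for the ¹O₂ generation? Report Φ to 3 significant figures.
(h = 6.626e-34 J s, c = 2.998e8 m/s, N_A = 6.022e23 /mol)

Product: 7940 μmol = 0.00794 mol.
Photon energy at 467 nm: hc/λ = (6.626e-34)(2.998e8)/(467e-9) = 4.254e-19 J.
Incident energy: 3.38 kJ = 3380 J.
Photons incident: 3380 / 4.254e-19 = 7.945e21, i.e. 7.945e21/6.022e23 = 0.01319 mol.
Fraction absorbed: 1 − 10^(−0.773) = 0.8313.
Photons absorbed: 0.8313 × 0.01319 = 0.01096 mol.
Φ = 0.00794 mol / 0.01096 mol photons = 0.724.

Φ = 0.724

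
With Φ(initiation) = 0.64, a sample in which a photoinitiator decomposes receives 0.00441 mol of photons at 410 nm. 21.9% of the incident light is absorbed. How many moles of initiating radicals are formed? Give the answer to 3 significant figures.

6.18×10⁻⁴ mol

Photons absorbed: 0.219 × 0.00441 = 9.658×10⁻⁴ mol.
Product: Φ × n_abs = 0.64 × 9.658×10⁻⁴ = 6.181×10⁻⁴ mol.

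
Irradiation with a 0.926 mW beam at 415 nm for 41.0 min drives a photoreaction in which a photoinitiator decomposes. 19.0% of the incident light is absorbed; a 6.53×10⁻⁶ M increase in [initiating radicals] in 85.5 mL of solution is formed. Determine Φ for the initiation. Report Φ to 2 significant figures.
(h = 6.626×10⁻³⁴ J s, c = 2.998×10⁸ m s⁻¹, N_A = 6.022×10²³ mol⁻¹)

Product: (6.53×10⁻⁶ M)(0.0855 L) = 5.583×10⁻⁷ mol.
Photon energy at 415 nm: hc/λ = (6.626×10⁻³⁴)(2.998×10⁸)/(415×10⁻⁹) = 4.787×10⁻¹⁹ J.
Energy delivered: (0.926 mW)(2460 s) = 2.278 J.
Photons incident: 2.278 / 4.787×10⁻¹⁹ = 4.759×10¹⁸, i.e. 4.759×10¹⁸/6.022×10²³ = 7.903×10⁻⁶ mol.
Photons absorbed: 0.190 × 7.903×10⁻⁶ = 1.502×10⁻⁶ mol.
Φ = 5.583×10⁻⁷ mol / 1.502×10⁻⁶ mol photons = 0.37.

Φ = 0.37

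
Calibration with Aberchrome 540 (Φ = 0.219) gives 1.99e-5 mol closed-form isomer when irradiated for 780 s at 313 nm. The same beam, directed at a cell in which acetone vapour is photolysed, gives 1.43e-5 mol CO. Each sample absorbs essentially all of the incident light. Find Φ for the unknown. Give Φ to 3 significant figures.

Photons absorbed by the actinometer: 1.99e-5 / 0.219 = 9.087e-5 mol.
Φ(unknown) = 1.43e-5 / 9.087e-5 = 0.157.

Φ = 0.157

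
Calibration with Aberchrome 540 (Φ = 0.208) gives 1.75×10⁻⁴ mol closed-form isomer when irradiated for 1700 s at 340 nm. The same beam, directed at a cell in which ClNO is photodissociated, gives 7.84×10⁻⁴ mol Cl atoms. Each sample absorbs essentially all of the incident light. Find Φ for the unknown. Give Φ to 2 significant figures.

Photons absorbed by the actinometer: 1.75×10⁻⁴ / 0.208 = 8.413×10⁻⁴ mol.
Φ(unknown) = 7.84×10⁻⁴ / 8.413×10⁻⁴ = 0.93.

Φ = 0.93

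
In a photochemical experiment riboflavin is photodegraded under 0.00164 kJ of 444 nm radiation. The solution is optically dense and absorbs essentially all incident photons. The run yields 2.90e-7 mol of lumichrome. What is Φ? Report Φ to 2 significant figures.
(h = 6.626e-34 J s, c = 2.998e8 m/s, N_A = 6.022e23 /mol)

Photon energy at 444 nm: hc/λ = (6.626e-34)(2.998e8)/(444e-9) = 4.474e-19 J.
Incident energy: 0.00164 kJ = 1.64 J.
Photons incident: 1.64 / 4.474e-19 = 3.666e18, i.e. 3.666e18/6.022e23 = 6.088e-6 mol.
Φ = 2.90e-7 mol / 6.088e-6 mol photons = 0.048.

Φ = 0.048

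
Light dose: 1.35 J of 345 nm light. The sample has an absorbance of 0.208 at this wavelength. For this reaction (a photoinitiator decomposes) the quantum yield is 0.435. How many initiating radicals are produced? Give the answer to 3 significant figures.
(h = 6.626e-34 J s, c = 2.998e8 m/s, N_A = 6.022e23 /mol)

3.88e17 initiating radicals

Photon energy at 345 nm: hc/λ = (6.626e-34)(2.998e8)/(345e-9) = 5.758e-19 J.
Photons incident: 1.35 / 5.758e-19 = 2.345e18, i.e. 2.345e18/6.022e23 = 3.894e-6 mol.
Fraction absorbed: 1 − 10^(−0.208) = 0.3806.
Photons absorbed: 0.3806 × 3.894e-6 = 1.482e-6 mol.
Product: Φ × n_abs = 0.435 × 1.482e-6 = 6.447e-7 mol.
As a count: 6.447e-7 × 6.022e23 = 3.88e17.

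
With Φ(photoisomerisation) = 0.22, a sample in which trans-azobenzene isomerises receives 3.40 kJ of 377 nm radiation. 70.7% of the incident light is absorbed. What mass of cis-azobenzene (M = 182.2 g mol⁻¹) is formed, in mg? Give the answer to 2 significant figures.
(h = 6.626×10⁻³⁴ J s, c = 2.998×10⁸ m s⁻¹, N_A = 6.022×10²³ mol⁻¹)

300 mg

Photon energy at 377 nm: hc/λ = (6.626×10⁻³⁴)(2.998×10⁸)/(377×10⁻⁹) = 5.269×10⁻¹⁹ J.
Incident energy: 3.40 kJ = 3400 J.
Photons incident: 3400 / 5.269×10⁻¹⁹ = 6.453×10²¹, i.e. 6.453×10²¹/6.022×10²³ = 0.01072 mol.
Photons absorbed: 0.707 × 0.01072 = 0.007579 mol.
Product: Φ × n_abs = 0.22 × 0.007579 = 0.001667 mol.
Mass: 0.001667 × 182.2 = 0.3037 g = 300 mg.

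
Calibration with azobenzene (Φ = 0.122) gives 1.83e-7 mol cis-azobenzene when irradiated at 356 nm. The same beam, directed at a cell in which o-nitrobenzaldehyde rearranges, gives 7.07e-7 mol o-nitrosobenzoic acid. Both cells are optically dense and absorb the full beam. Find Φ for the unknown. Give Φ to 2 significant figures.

Photons absorbed by the actinometer: 1.83e-7 / 0.122 = 1.500e-6 mol.
Φ(unknown) = 7.07e-7 / 1.500e-6 = 0.47.

Φ = 0.47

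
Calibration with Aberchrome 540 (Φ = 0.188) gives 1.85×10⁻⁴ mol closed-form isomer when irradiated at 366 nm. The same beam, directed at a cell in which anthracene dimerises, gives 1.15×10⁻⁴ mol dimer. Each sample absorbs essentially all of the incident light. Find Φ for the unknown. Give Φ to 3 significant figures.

Φ = 0.117

Photons absorbed by the actinometer: 1.85×10⁻⁴ / 0.188 = 9.840×10⁻⁴ mol.
Φ(unknown) = 1.15×10⁻⁴ / 9.840×10⁻⁴ = 0.117.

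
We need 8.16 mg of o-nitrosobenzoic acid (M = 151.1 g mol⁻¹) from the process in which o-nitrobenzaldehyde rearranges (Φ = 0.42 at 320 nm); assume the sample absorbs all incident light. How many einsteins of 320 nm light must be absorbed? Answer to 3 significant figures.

1.29×10⁻⁴ einstein

Product: 8.16 mg / 151.1 g mol⁻¹ = 5.400×10⁻⁵ mol.
Photons that must be absorbed: 5.400×10⁻⁵ / 0.42 = 1.286×10⁻⁴ mol.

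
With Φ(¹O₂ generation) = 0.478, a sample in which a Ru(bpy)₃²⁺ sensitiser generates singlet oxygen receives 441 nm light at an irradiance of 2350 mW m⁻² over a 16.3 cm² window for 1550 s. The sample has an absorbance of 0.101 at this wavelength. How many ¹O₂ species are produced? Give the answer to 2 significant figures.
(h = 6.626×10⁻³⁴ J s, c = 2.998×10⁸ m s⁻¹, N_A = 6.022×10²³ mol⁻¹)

1.3×10¹⁸ species

Photon energy at 441 nm: hc/λ = (6.626×10⁻³⁴)(2.998×10⁸)/(441×10⁻⁹) = 4.504×10⁻¹⁹ J.
Energy delivered: (2350 mW m⁻²)(16.3×10⁻⁴ m²)(1550 s) = 5.937 J.
Photons incident: 5.937 / 4.504×10⁻¹⁹ = 1.318×10¹⁹, i.e. 1.318×10¹⁹/6.022×10²³ = 2.189×10⁻⁵ mol.
Fraction absorbed: 1 − 10^(−0.101) = 0.2075.
Photons absorbed: 0.2075 × 2.189×10⁻⁵ = 4.542×10⁻⁶ mol.
Product: Φ × n_abs = 0.478 × 4.542×10⁻⁶ = 2.171×10⁻⁶ mol.
As a count: 2.171×10⁻⁶ × 6.022×10²³ = 1.3×10¹⁸.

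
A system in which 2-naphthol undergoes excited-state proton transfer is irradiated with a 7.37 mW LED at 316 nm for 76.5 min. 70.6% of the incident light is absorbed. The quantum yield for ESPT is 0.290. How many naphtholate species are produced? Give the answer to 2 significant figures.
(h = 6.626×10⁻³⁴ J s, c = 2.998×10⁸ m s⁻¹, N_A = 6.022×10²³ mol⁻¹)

1.1×10¹⁹ species

Photon energy at 316 nm: hc/λ = (6.626×10⁻³⁴)(2.998×10⁸)/(316×10⁻⁹) = 6.286×10⁻¹⁹ J.
Energy delivered: (7.37 mW)(4590 s) = 33.83 J.
Photons incident: 33.83 / 6.286×10⁻¹⁹ = 5.382×10¹⁹, i.e. 5.382×10¹⁹/6.022×10²³ = 8.937×10⁻⁵ mol.
Photons absorbed: 0.706 × 8.937×10⁻⁵ = 6.310×10⁻⁵ mol.
Product: Φ × n_abs = 0.290 × 6.310×10⁻⁵ = 1.830×10⁻⁵ mol.
As a count: 1.830×10⁻⁵ × 6.022×10²³ = 1.1×10¹⁹.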